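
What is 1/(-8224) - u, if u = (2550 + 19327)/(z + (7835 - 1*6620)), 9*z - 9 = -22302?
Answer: 89957593/5189344 ≈ 17.335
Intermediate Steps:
z = -2477 (z = 1 + (⅑)*(-22302) = 1 - 2478 = -2477)
u = -21877/1262 (u = (2550 + 19327)/(-2477 + (7835 - 1*6620)) = 21877/(-2477 + (7835 - 6620)) = 21877/(-2477 + 1215) = 21877/(-1262) = 21877*(-1/1262) = -21877/1262 ≈ -17.335)
1/(-8224) - u = 1/(-8224) - 1*(-21877/1262) = -1/8224 + 21877/1262 = 89957593/5189344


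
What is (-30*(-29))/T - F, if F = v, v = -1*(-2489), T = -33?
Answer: -27669/11 ≈ -2515.4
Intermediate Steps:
v = 2489
F = 2489
(-30*(-29))/T - F = -30*(-29)/(-33) - 1*2489 = 870*(-1/33) - 2489 = -290/11 - 2489 = -27669/11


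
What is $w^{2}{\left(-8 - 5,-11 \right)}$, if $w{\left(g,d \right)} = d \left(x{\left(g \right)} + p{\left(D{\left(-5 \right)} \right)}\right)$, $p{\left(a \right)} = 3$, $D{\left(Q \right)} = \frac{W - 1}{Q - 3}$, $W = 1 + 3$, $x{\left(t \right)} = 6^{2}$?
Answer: $184041$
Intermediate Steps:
$x{\left(t \right)} = 36$
$W = 4$
$D{\left(Q \right)} = \frac{3}{-3 + Q}$ ($D{\left(Q \right)} = \frac{4 - 1}{Q - 3} = \frac{3}{-3 + Q}$)
$w{\left(g,d \right)} = 39 d$ ($w{\left(g,d \right)} = d \left(36 + 3\right) = d 39 = 39 d$)
$w^{2}{\left(-8 - 5,-11 \right)} = \left(39 \left(-11\right)\right)^{2} = \left(-429\right)^{2} = 184041$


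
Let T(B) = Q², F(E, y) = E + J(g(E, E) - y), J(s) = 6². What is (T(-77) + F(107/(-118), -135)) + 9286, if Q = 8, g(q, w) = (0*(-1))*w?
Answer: 1107441/118 ≈ 9385.1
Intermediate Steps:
g(q, w) = 0 (g(q, w) = 0*w = 0)
J(s) = 36
F(E, y) = 36 + E (F(E, y) = E + 36 = 36 + E)
T(B) = 64 (T(B) = 8² = 64)
(T(-77) + F(107/(-118), -135)) + 9286 = (64 + (36 + 107/(-118))) + 9286 = (64 + (36 + 107*(-1/118))) + 9286 = (64 + (36 - 107/118)) + 9286 = (64 + 4141/118) + 9286 = 11693/118 + 9286 = 1107441/118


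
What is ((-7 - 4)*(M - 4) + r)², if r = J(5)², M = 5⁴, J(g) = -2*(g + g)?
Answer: 41357761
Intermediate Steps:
J(g) = -4*g
M = 625
r = 400 (r = (-4*5)² = (-20)² = 400)
((-7 - 4)*(M - 4) + r)² = ((-7 - 4)*(625 - 4) + 400)² = (-11*621 + 400)² = (-6831 + 400)² = (-6431)² = 41357761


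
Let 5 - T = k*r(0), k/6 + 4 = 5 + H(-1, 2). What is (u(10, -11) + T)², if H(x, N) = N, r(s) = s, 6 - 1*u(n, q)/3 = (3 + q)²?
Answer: 28561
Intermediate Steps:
u(n, q) = 18 - 3*(3 + q)²
k = 18 (k = -24 + 6*(5 + 2) = -24 + 6*7 = -24 + 42 = 18)
T = 5 (T = 5 - 18*0 = 5 - 1*0 = 5 + 0 = 5)
(u(10, -11) + T)² = ((18 - 3*(3 - 11)²) + 5)² = ((18 - 3*(-8)²) + 5)² = ((18 - 3*64) + 5)² = ((18 - 192) + 5)² = (-174 + 5)² = (-169)² = 28561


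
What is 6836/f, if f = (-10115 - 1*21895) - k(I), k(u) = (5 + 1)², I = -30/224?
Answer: -3418/16023 ≈ -0.21332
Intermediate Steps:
I = -15/112 (I = -30*1/224 = -15/112 ≈ -0.13393)
k(u) = 36 (k(u) = 6² = 36)
f = -32046 (f = (-10115 - 1*21895) - 1*36 = (-10115 - 21895) - 36 = -32010 - 36 = -32046)
6836/f = 6836/(-32046) = 6836*(-1/32046) = -3418/16023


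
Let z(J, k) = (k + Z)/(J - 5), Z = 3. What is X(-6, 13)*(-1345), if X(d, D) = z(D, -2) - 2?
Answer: 20175/8 ≈ 2521.9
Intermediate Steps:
z(J, k) = (3 + k)/(-5 + J) (z(J, k) = (k + 3)/(J - 5) = (3 + k)/(-5 + J))
X(d, D) = -2 + 1/(-5 + D) (X(d, D) = (3 - 2)/(-5 + D) - 2 = 1/(-5 + D) - 2 = -2 + 1/(-5 + D))
X(-6, 13)*(-1345) = ((11 - 2*13)/(-5 + 13))*(-1345) = ((11 - 26)/8)*(-1345) = ((1/8)*(-15))*(-1345) = -15/8*(-1345) = 20175/8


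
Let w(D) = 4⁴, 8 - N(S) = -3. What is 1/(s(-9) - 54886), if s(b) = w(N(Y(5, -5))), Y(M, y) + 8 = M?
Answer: -1/54630 ≈ -1.8305e-5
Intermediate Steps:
Y(M, y) = -8 + M
N(S) = 11 (N(S) = 8 - 1*(-3) = 8 + 3 = 11)
w(D) = 256
s(b) = 256
1/(s(-9) - 54886) = 1/(256 - 54886) = 1/(-54630) = -1/54630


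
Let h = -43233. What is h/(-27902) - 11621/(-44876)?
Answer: 1132186625/626065076 ≈ 1.8084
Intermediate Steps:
h/(-27902) - 11621/(-44876) = -43233/(-27902) - 11621/(-44876) = -43233*(-1/27902) - 11621*(-1/44876) = 43233/27902 + 11621/44876 = 1132186625/626065076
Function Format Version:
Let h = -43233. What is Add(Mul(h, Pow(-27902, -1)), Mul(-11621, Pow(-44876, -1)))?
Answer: Rational(1132186625, 626065076) ≈ 1.8084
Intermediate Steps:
Add(Mul(h, Pow(-27902, -1)), Mul(-11621, Pow(-44876, -1))) = Add(Mul(-43233, Pow(-27902, -1)), Mul(-11621, Pow(-44876, -1))) = Add(Mul(-43233, Rational(-1, 27902)), Mul(-11621, Rational(-1, 44876))) = Add(Rational(43233, 27902), Rational(11621, 44876)) = Rational(1132186625, 626065076)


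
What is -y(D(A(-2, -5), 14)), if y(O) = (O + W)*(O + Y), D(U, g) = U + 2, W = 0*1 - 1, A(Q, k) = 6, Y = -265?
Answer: 1799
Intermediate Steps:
W = -1 (W = 0 - 1 = -1)
D(U, g) = 2 + U
y(O) = (-1 + O)*(-265 + O) (y(O) = (O - 1)*(O - 265) = (-1 + O)*(-265 + O))
-y(D(A(-2, -5), 14)) = -(265 + (2 + 6)**2 - 266*(2 + 6)) = -(265 + 8**2 - 266*8) = -(265 + 64 - 2128) = -1*(-1799) = 1799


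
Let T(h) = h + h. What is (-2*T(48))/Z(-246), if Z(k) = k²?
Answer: -16/5043 ≈ -0.0031727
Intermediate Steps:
T(h) = 2*h
(-2*T(48))/Z(-246) = (-4*48)/((-246)²) = -2*96/60516 = -192*1/60516 = -16/5043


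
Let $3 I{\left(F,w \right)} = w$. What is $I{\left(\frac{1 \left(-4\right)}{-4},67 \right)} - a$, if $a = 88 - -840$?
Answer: $- \frac{2717}{3} \approx -905.67$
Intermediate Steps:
$I{\left(F,w \right)} = \frac{w}{3}$
$a = 928$ ($a = 88 + 840 = 928$)
$I{\left(\frac{1 \left(-4\right)}{-4},67 \right)} - a = \frac{1}{3} \cdot 67 - 928 = \frac{67}{3} - 928 = - \frac{2717}{3}$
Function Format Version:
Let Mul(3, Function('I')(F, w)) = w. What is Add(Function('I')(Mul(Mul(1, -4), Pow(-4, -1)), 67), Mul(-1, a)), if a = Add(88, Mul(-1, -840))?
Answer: Rational(-2717, 3) ≈ -905.67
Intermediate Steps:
Function('I')(F, w) = Mul(Rational(1, 3), w)
a = 928 (a = Add(88, 840) = 928)
Add(Function('I')(Mul(Mul(1, -4), Pow(-4, -1)), 67), Mul(-1, a)) = Add(Mul(Rational(1, 3), 67), Mul(-1, 928)) = Add(Rational(67, 3), -928) = Rational(-2717, 3)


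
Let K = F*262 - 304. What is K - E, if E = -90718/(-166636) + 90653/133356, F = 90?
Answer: 129302495749975/5555477604 ≈ 23275.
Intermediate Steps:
K = 23276 (K = 90*262 - 304 = 23580 - 304 = 23276)
E = 6800960729/5555477604 (E = -90718*(-1/166636) + 90653*(1/133356) = 45359/83318 + 90653/133356 = 6800960729/5555477604 ≈ 1.2242)
K - E = 23276 - 1*6800960729/5555477604 = 23276 - 6800960729/5555477604 = 129302495749975/5555477604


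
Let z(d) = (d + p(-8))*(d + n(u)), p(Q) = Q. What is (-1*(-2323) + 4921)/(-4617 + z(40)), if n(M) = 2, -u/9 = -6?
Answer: -7244/3273 ≈ -2.2133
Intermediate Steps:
u = 54 (u = -9*(-6) = 54)
z(d) = (-8 + d)*(2 + d) (z(d) = (d - 8)*(d + 2) = (-8 + d)*(2 + d))
(-1*(-2323) + 4921)/(-4617 + z(40)) = (-1*(-2323) + 4921)/(-4617 + (-16 + 40² - 6*40)) = (2323 + 4921)/(-4617 + (-16 + 1600 - 240)) = 7244/(-4617 + 1344) = 7244/(-3273) = 7244*(-1/3273) = -7244/3273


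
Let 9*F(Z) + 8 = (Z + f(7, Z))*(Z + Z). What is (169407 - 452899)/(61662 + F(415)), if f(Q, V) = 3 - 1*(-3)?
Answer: -212619/75365 ≈ -2.8212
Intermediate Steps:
f(Q, V) = 6 (f(Q, V) = 3 + 3 = 6)
F(Z) = -8/9 + 2*Z*(6 + Z)/9 (F(Z) = -8/9 + ((Z + 6)*(Z + Z))/9 = -8/9 + ((6 + Z)*(2*Z))/9 = -8/9 + (2*Z*(6 + Z))/9 = -8/9 + 2*Z*(6 + Z)/9)
(169407 - 452899)/(61662 + F(415)) = (169407 - 452899)/(61662 + (-8/9 + (2/9)*415**2 + (4/3)*415)) = -283492/(61662 + (-8/9 + (2/9)*172225 + 1660/3)) = -283492/(61662 + (-8/9 + 344450/9 + 1660/3)) = -283492/(61662 + 116474/3) = -283492/301460/3 = -283492*3/301460 = -212619/75365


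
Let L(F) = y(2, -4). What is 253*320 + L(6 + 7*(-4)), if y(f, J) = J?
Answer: 80956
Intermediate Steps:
L(F) = -4
253*320 + L(6 + 7*(-4)) = 253*320 - 4 = 80960 - 4 = 80956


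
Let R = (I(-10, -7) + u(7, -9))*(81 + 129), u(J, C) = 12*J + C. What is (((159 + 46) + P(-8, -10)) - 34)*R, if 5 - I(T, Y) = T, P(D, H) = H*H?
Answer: 5121900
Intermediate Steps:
P(D, H) = H²
I(T, Y) = 5 - T
u(J, C) = C + 12*J
R = 18900 (R = ((5 - 1*(-10)) + (-9 + 12*7))*(81 + 129) = ((5 + 10) + (-9 + 84))*210 = (15 + 75)*210 = 90*210 = 18900)
(((159 + 46) + P(-8, -10)) - 34)*R = (((159 + 46) + (-10)²) - 34)*18900 = ((205 + 100) - 34)*18900 = (305 - 34)*18900 = 271*18900 = 5121900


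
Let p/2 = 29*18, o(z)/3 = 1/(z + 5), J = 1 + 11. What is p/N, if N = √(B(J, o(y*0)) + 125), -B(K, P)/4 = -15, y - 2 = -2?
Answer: 1044*√185/185 ≈ 76.756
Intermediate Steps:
y = 0 (y = 2 - 2 = 0)
J = 12
o(z) = 3/(5 + z) (o(z) = 3/(z + 5) = 3/(5 + z))
B(K, P) = 60 (B(K, P) = -4*(-15) = 60)
N = √185 (N = √(60 + 125) = √185 ≈ 13.601)
p = 1044 (p = 2*(29*18) = 2*522 = 1044)
p/N = 1044/(√185) = 1044*(√185/185) = 1044*√185/185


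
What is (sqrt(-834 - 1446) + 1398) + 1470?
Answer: 2868 + 2*I*sqrt(570) ≈ 2868.0 + 47.749*I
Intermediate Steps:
(sqrt(-834 - 1446) + 1398) + 1470 = (sqrt(-2280) + 1398) + 1470 = (2*I*sqrt(570) + 1398) + 1470 = (1398 + 2*I*sqrt(570)) + 1470 = 2868 + 2*I*sqrt(570)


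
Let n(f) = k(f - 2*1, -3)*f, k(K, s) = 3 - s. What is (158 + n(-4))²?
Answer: 17956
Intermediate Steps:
n(f) = 6*f (n(f) = (3 - 1*(-3))*f = (3 + 3)*f = 6*f)
(158 + n(-4))² = (158 + 6*(-4))² = (158 - 24)² = 134² = 17956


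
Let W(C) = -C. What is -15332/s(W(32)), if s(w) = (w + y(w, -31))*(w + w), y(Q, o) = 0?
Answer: -3833/512 ≈ -7.4863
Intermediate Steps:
s(w) = 2*w² (s(w) = (w + 0)*(w + w) = w*(2*w) = 2*w²)
-15332/s(W(32)) = -15332/(2*(-1*32)²) = -15332/(2*(-32)²) = -15332/(2*1024) = -15332/2048 = -15332*1/2048 = -3833/512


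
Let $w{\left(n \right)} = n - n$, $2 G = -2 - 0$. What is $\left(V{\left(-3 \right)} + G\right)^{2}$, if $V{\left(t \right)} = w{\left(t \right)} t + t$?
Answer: $16$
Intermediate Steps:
$G = -1$ ($G = \frac{-2 - 0}{2} = \frac{-2 + 0}{2} = \frac{1}{2} \left(-2\right) = -1$)
$w{\left(n \right)} = 0$
$V{\left(t \right)} = t$ ($V{\left(t \right)} = 0 t + t = 0 + t = t$)
$\left(V{\left(-3 \right)} + G\right)^{2} = \left(-3 - 1\right)^{2} = \left(-4\right)^{2} = 16$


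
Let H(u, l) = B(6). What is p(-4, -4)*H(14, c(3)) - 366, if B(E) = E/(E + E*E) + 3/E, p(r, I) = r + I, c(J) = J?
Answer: -2598/7 ≈ -371.14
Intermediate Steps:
p(r, I) = I + r
B(E) = 3/E + E/(E + E²) (B(E) = E/(E + E²) + 3/E = 3/E + E/(E + E²))
H(u, l) = 9/14 (H(u, l) = (3 + 4*6)/(6*(1 + 6)) = (⅙)*(3 + 24)/7 = (⅙)*(⅐)*27 = 9/14)
p(-4, -4)*H(14, c(3)) - 366 = (-4 - 4)*(9/14) - 366 = -8*9/14 - 366 = -36/7 - 366 = -2598/7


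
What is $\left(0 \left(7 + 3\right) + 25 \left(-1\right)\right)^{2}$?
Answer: $625$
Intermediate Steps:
$\left(0 \left(7 + 3\right) + 25 \left(-1\right)\right)^{2} = \left(0 \cdot 10 - 25\right)^{2} = \left(0 - 25\right)^{2} = \left(-25\right)^{2} = 625$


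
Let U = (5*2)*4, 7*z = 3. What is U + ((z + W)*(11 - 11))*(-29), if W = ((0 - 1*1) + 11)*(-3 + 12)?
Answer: 40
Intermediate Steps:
z = 3/7 (z = (⅐)*3 = 3/7 ≈ 0.42857)
W = 90 (W = ((0 - 1) + 11)*9 = (-1 + 11)*9 = 10*9 = 90)
U = 40 (U = 10*4 = 40)
U + ((z + W)*(11 - 11))*(-29) = 40 + ((3/7 + 90)*(11 - 11))*(-29) = 40 + ((633/7)*0)*(-29) = 40 + 0*(-29) = 40 + 0 = 40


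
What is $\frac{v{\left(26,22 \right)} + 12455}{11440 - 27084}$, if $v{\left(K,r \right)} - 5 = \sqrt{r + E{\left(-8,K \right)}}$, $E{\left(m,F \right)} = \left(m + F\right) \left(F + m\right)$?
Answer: $- \frac{3115}{3911} - \frac{\sqrt{346}}{15644} \approx -0.79766$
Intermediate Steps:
$E{\left(m,F \right)} = \left(F + m\right)^{2}$ ($E{\left(m,F \right)} = \left(F + m\right) \left(F + m\right) = \left(F + m\right)^{2}$)
$v{\left(K,r \right)} = 5 + \sqrt{r + \left(-8 + K\right)^{2}}$ ($v{\left(K,r \right)} = 5 + \sqrt{r + \left(K - 8\right)^{2}} = 5 + \sqrt{r + \left(-8 + K\right)^{2}}$)
$\frac{v{\left(26,22 \right)} + 12455}{11440 - 27084} = \frac{\left(5 + \sqrt{22 + \left(-8 + 26\right)^{2}}\right) + 12455}{11440 - 27084} = \frac{\left(5 + \sqrt{22 + 18^{2}}\right) + 12455}{-15644} = \left(\left(5 + \sqrt{22 + 324}\right) + 12455\right) \left(- \frac{1}{15644}\right) = \left(\left(5 + \sqrt{346}\right) + 12455\right) \left(- \frac{1}{15644}\right) = \left(12460 + \sqrt{346}\right) \left(- \frac{1}{15644}\right) = - \frac{3115}{3911} - \frac{\sqrt{346}}{15644}$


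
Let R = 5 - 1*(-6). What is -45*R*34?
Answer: -16830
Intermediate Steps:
R = 11 (R = 5 + 6 = 11)
-45*R*34 = -45*11*34 = -495*34 = -16830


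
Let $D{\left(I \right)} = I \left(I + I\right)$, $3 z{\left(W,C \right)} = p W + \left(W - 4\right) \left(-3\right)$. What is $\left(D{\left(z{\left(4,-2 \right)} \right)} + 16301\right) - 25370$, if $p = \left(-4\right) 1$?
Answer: $- \frac{81109}{9} \approx -9012.1$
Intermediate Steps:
$p = -4$
$z{\left(W,C \right)} = 4 - \frac{7 W}{3}$ ($z{\left(W,C \right)} = \frac{- 4 W + \left(W - 4\right) \left(-3\right)}{3} = \frac{- 4 W + \left(-4 + W\right) \left(-3\right)}{3} = \frac{- 4 W - \left(-12 + 3 W\right)}{3} = \frac{12 - 7 W}{3} = 4 - \frac{7 W}{3}$)
$D{\left(I \right)} = 2 I^{2}$ ($D{\left(I \right)} = I 2 I = 2 I^{2}$)
$\left(D{\left(z{\left(4,-2 \right)} \right)} + 16301\right) - 25370 = \left(2 \left(4 - \frac{28}{3}\right)^{2} + 16301\right) - 25370 = \left(2 \left(- \frac{16}{3}\right)^{2} + 16301\right) - 25370 = \left(2 \cdot \frac{256}{9} + 16301\right) - 25370 = \left(\frac{512}{9} + 16301\right) - 25370 = \frac{147221}{9} - 25370 = - \frac{81109}{9}$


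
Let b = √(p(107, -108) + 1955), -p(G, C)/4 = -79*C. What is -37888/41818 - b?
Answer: -18944/20909 - I*√32173 ≈ -0.90602 - 179.37*I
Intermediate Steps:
p(G, C) = 316*C (p(G, C) = -(-316)*C = 316*C)
b = I*√32173 (b = √(316*(-108) + 1955) = √(-34128 + 1955) = √(-32173) = I*√32173 ≈ 179.37*I)
-37888/41818 - b = -37888/41818 - I*√32173 = -37888*1/41818 - I*√32173 = -18944/20909 - I*√32173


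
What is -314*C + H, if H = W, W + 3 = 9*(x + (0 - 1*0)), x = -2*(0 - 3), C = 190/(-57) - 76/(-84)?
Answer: 5695/7 ≈ 813.57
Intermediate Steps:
C = -17/7 (C = 190*(-1/57) - 76*(-1/84) = -10/3 + 19/21 = -17/7 ≈ -2.4286)
x = 6 (x = -2*(-3) = 6)
W = 51 (W = -3 + 9*(6 + (0 - 1*0)) = -3 + 9*(6 + (0 + 0)) = -3 + 9*(6 + 0) = -3 + 9*6 = -3 + 54 = 51)
H = 51
-314*C + H = -314*(-17/7) + 51 = 5338/7 + 51 = 5695/7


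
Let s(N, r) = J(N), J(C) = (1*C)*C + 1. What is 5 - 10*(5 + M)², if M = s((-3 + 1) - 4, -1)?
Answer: -17635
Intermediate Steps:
J(C) = 1 + C² (J(C) = C*C + 1 = C² + 1 = 1 + C²)
s(N, r) = 1 + N²
M = 37 (M = 1 + ((-3 + 1) - 4)² = 1 + (-2 - 4)² = 1 + (-6)² = 1 + 36 = 37)
5 - 10*(5 + M)² = 5 - 10*(5 + 37)² = 5 - 10*42² = 5 - 10*1764 = 5 - 17640 = -17635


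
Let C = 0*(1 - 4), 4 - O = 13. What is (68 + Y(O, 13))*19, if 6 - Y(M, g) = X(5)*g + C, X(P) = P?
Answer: 171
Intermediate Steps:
O = -9 (O = 4 - 1*13 = 4 - 13 = -9)
C = 0 (C = 0*(-3) = 0)
Y(M, g) = 6 - 5*g (Y(M, g) = 6 - (5*g + 0) = 6 - 5*g)
(68 + Y(O, 13))*19 = (68 + (6 - 5*13))*19 = (68 + (6 - 65))*19 = (68 - 59)*19 = 9*19 = 171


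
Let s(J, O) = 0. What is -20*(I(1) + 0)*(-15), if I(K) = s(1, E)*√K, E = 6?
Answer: 0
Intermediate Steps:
I(K) = 0 (I(K) = 0*√K = 0)
-20*(I(1) + 0)*(-15) = -20*(0 + 0)*(-15) = -0*(-15) = -20*0 = 0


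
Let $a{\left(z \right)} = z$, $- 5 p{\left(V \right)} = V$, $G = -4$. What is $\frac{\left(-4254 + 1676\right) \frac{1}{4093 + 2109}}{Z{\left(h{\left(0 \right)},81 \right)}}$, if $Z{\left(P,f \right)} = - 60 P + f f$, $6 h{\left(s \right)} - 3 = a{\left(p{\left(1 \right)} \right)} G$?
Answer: $- \frac{1289}{20227823} \approx -6.3724 \cdot 10^{-5}$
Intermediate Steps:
$p{\left(V \right)} = - \frac{V}{5}$
$h{\left(s \right)} = \frac{19}{30}$ ($h{\left(s \right)} = \frac{1}{2} + \frac{\left(- \frac{1}{5}\right) 1 \left(-4\right)}{6} = \frac{1}{2} + \frac{\left(- \frac{1}{5}\right) \left(-4\right)}{6} = \frac{1}{2} + \frac{1}{6} \cdot \frac{4}{5} = \frac{1}{2} + \frac{2}{15} = \frac{19}{30}$)
$Z{\left(P,f \right)} = f^{2} - 60 P$ ($Z{\left(P,f \right)} = - 60 P + f^{2} = f^{2} - 60 P$)
$\frac{\left(-4254 + 1676\right) \frac{1}{4093 + 2109}}{Z{\left(h{\left(0 \right)},81 \right)}} = \frac{\left(-4254 + 1676\right) \frac{1}{4093 + 2109}}{81^{2} - 38} = \frac{\left(-2578\right) \frac{1}{6202}}{6561 - 38} = \frac{\left(-2578\right) \frac{1}{6202}}{6523} = \left(- \frac{1289}{3101}\right) \frac{1}{6523} = - \frac{1289}{20227823}$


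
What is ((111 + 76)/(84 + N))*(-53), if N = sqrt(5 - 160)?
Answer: -832524/7211 + 9911*I*sqrt(155)/7211 ≈ -115.45 + 17.111*I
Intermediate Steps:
N = I*sqrt(155) (N = sqrt(-155) = I*sqrt(155) ≈ 12.45*I)
((111 + 76)/(84 + N))*(-53) = ((111 + 76)/(84 + I*sqrt(155)))*(-53) = (187/(84 + I*sqrt(155)))*(-53) = -9911/(84 + I*sqrt(155))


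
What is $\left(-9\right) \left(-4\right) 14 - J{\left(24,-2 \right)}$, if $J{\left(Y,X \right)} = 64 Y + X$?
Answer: $-1030$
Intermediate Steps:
$J{\left(Y,X \right)} = X + 64 Y$
$\left(-9\right) \left(-4\right) 14 - J{\left(24,-2 \right)} = \left(-9\right) \left(-4\right) 14 - \left(-2 + 64 \cdot 24\right) = 36 \cdot 14 - \left(-2 + 1536\right) = 504 - 1534 = -1030$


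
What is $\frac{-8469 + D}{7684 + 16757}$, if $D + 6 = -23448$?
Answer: $- \frac{10641}{8147} \approx -1.3061$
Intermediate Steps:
$D = -23454$ ($D = -6 - 23448 = -23454$)
$\frac{-8469 + D}{7684 + 16757} = \frac{-8469 - 23454}{7684 + 16757} = - \frac{31923}{24441} = \left(-31923\right) \frac{1}{24441} = - \frac{10641}{8147}$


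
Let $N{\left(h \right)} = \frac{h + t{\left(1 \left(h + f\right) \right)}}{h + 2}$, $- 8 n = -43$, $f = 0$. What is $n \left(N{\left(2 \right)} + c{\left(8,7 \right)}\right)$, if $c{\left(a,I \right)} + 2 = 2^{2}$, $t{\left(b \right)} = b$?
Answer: $\frac{129}{8} \approx 16.125$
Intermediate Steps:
$c{\left(a,I \right)} = 2$ ($c{\left(a,I \right)} = -2 + 2^{2} = -2 + 4 = 2$)
$n = \frac{43}{8}$ ($n = \left(- \frac{1}{8}\right) \left(-43\right) = \frac{43}{8} \approx 5.375$)
$N{\left(h \right)} = \frac{2 h}{2 + h}$ ($N{\left(h \right)} = \frac{h + 1 \left(h + 0\right)}{h + 2} = \frac{h + 1 h}{2 + h} = \frac{h + h}{2 + h} = \frac{2 h}{2 + h}$)
$n \left(N{\left(2 \right)} + c{\left(8,7 \right)}\right) = \frac{43 \left(2 \cdot 2 \frac{1}{2 + 2} + 2\right)}{8} = \frac{43 \left(2 \cdot 2 \cdot \frac{1}{4} + 2\right)}{8} = \frac{43 \left(1 + 2\right)}{8} = \frac{43}{8} \cdot 3 = \frac{129}{8}$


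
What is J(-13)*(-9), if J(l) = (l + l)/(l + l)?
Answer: -9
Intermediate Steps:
J(l) = 1 (J(l) = (2*l)/((2*l)) = (2*l)*(1/(2*l)) = 1)
J(-13)*(-9) = 1*(-9) = -9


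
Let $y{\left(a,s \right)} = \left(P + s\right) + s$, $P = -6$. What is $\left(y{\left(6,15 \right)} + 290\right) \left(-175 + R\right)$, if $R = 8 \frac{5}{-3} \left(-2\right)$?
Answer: $- \frac{139730}{3} \approx -46577.0$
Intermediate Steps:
$R = \frac{80}{3}$ ($R = 8 \cdot 5 \left(- \frac{1}{3}\right) \left(-2\right) = 8 \left(- \frac{5}{3}\right) \left(-2\right) = \left(- \frac{40}{3}\right) \left(-2\right) = \frac{80}{3} \approx 26.667$)
$y{\left(a,s \right)} = -6 + 2 s$ ($y{\left(a,s \right)} = \left(-6 + s\right) + s = -6 + 2 s$)
$\left(y{\left(6,15 \right)} + 290\right) \left(-175 + R\right) = \left(\left(-6 + 2 \cdot 15\right) + 290\right) \left(-175 + \frac{80}{3}\right) = \left(\left(-6 + 30\right) + 290\right) \left(- \frac{445}{3}\right) = \left(24 + 290\right) \left(- \frac{445}{3}\right) = 314 \left(- \frac{445}{3}\right) = - \frac{139730}{3}$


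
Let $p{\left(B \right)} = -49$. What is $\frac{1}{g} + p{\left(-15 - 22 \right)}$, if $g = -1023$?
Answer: $- \frac{50128}{1023} \approx -49.001$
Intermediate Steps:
$\frac{1}{g} + p{\left(-15 - 22 \right)} = \frac{1}{-1023} - 49 = - \frac{1}{1023} - 49 = - \frac{50128}{1023}$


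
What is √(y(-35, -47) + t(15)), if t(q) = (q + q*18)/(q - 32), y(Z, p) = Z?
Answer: 4*I*√935/17 ≈ 7.1948*I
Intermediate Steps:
t(q) = 19*q/(-32 + q) (t(q) = (q + 18*q)/(-32 + q) = (19*q)/(-32 + q) = 19*q/(-32 + q))
√(y(-35, -47) + t(15)) = √(-35 + 19*15/(-32 + 15)) = √(-35 + 19*15/(-17)) = √(-35 + 19*15*(-1/17)) = √(-35 - 285/17) = √(-880/17) = 4*I*√935/17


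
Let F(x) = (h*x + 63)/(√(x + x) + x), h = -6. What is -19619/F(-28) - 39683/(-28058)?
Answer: 2203189147/925914 - 39238*I*√14/231 ≈ 2379.5 - 635.56*I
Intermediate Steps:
F(x) = (63 - 6*x)/(x + √2*√x) (F(x) = (-6*x + 63)/(√(x + x) + x) = (63 - 6*x)/(√(2*x) + x) = (63 - 6*x)/(√2*√x + x) = (63 - 6*x)/(x + √2*√x))
-19619/F(-28) - 39683/(-28058) = -19619*(-28 + √2*√(-28))/(3*(21 - 2*(-28))) - 39683/(-28058) = -19619*(-28 + √2*(2*I*√7))/(3*(21 + 56)) - 39683*(-1/28058) = -(-78476/33 + 39238*I*√14/231) + 39683/28058 = -19619*(-4/33 + 2*I*√14/231) + 39683/28058 = (78476/33 - 39238*I*√14/231) + 39683/28058 = 2203189147/925914 - 39238*I*√14/231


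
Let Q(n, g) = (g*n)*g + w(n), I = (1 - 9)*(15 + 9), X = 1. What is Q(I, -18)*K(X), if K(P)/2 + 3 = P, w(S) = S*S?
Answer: 101376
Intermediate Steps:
w(S) = S**2
K(P) = -6 + 2*P
I = -192 (I = -8*24 = -192)
Q(n, g) = n**2 + n*g**2 (Q(n, g) = (g*n)*g + n**2 = n*g**2 + n**2 = n**2 + n*g**2)
Q(I, -18)*K(X) = (-192*(-192 + (-18)**2))*(-6 + 2*1) = (-192*(-192 + 324))*(-6 + 2) = -192*132*(-4) = -25344*(-4) = 101376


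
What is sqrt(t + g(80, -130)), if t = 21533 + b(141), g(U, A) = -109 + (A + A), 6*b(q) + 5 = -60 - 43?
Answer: sqrt(21146) ≈ 145.42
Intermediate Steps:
b(q) = -18 (b(q) = -5/6 + (-60 - 43)/6 = -5/6 + (1/6)*(-103) = -5/6 - 103/6 = -18)
g(U, A) = -109 + 2*A
t = 21515 (t = 21533 - 18 = 21515)
sqrt(t + g(80, -130)) = sqrt(21515 + (-109 + 2*(-130))) = sqrt(21515 + (-109 - 260)) = sqrt(21515 - 369) = sqrt(21146)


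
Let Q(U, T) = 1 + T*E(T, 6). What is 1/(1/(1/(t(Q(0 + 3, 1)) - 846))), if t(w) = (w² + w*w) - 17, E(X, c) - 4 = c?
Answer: -1/621 ≈ -0.0016103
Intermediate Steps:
E(X, c) = 4 + c
Q(U, T) = 1 + 10*T (Q(U, T) = 1 + T*(4 + 6) = 1 + T*10 = 1 + 10*T)
t(w) = -17 + 2*w² (t(w) = (w² + w²) - 17 = 2*w² - 17 = -17 + 2*w²)
1/(1/(1/(t(Q(0 + 3, 1)) - 846))) = 1/(1/(1/((-17 + 2*(1 + 10*1)²) - 846))) = 1/(1/(1/((-17 + 2*(1 + 10)²) - 846))) = 1/(1/(1/((-17 + 2*11²) - 846))) = 1/(1/(1/((-17 + 2*121) - 846))) = 1/(1/(1/((-17 + 242) - 846))) = 1/(1/(1/(225 - 846))) = 1/(1/(1/(-621))) = 1/(1/(-1/621)) = 1/(-621) = -1/621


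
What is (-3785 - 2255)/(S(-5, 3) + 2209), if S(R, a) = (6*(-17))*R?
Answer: -6040/2719 ≈ -2.2214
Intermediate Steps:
S(R, a) = -102*R
(-3785 - 2255)/(S(-5, 3) + 2209) = (-3785 - 2255)/(-102*(-5) + 2209) = -6040/(510 + 2209) = -6040/2719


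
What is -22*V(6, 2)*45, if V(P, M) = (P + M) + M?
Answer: -9900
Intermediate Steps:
V(P, M) = P + 2*M (V(P, M) = (M + P) + M = P + 2*M)
-22*V(6, 2)*45 = -22*(6 + 2*2)*45 = -22*(6 + 4)*45 = -22*10*45 = -220*45 = -9900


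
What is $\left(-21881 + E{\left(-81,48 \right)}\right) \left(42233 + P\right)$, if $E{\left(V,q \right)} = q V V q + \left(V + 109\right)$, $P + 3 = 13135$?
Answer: $835717567215$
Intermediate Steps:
$P = 13132$ ($P = -3 + 13135 = 13132$)
$E{\left(V,q \right)} = 109 + V + V^{2} q^{2}$ ($E{\left(V,q \right)} = V q V q + \left(109 + V\right) = q V^{2} q + \left(109 + V\right) = V^{2} q^{2} + \left(109 + V\right) = 109 + V + V^{2} q^{2}$)
$\left(-21881 + E{\left(-81,48 \right)}\right) \left(42233 + P\right) = \left(-21881 + \left(109 - 81 + \left(-81\right)^{2} \cdot 48^{2}\right)\right) \left(42233 + 13132\right) = \left(-21881 + \left(109 - 81 + 6561 \cdot 2304\right)\right) 55365 = \left(-21881 + \left(109 - 81 + 15116544\right)\right) 55365 = \left(-21881 + 15116572\right) 55365 = 15094691 \cdot 55365 = 835717567215$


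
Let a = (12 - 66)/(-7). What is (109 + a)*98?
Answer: 11438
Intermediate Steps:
a = 54/7 (a = -54*(-⅐) = 54/7 ≈ 7.7143)
(109 + a)*98 = (109 + 54/7)*98 = (817/7)*98 = 11438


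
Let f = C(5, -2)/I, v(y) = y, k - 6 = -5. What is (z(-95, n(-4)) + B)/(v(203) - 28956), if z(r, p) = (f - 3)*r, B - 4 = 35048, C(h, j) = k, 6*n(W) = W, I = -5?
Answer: -35356/28753 ≈ -1.2296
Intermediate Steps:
n(W) = W/6
k = 1 (k = 6 - 5 = 1)
C(h, j) = 1
B = 35052 (B = 4 + 35048 = 35052)
f = -⅕ (f = 1/(-5) = 1*(-⅕) = -⅕ ≈ -0.20000)
z(r, p) = -16*r/5 (z(r, p) = (-⅕ - 3)*r = -16*r/5)
(z(-95, n(-4)) + B)/(v(203) - 28956) = (-16/5*(-95) + 35052)/(203 - 28956) = (304 + 35052)/(-28753) = 35356*(-1/28753) = -35356/28753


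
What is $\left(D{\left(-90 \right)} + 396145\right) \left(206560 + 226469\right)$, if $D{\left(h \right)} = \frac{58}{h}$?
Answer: $\frac{2573129912128}{15} \approx 1.7154 \cdot 10^{11}$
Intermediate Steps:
$\left(D{\left(-90 \right)} + 396145\right) \left(206560 + 226469\right) = \left(\frac{58}{-90} + 396145\right) \left(206560 + 226469\right) = \left(58 \left(- \frac{1}{90}\right) + 396145\right) 433029 = \left(- \frac{29}{45} + 396145\right) 433029 = \frac{17826496}{45} \cdot 433029 = \frac{2573129912128}{15}$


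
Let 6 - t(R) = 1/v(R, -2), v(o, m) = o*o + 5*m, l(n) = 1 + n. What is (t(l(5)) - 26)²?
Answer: 271441/676 ≈ 401.54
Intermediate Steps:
v(o, m) = o² + 5*m
t(R) = 6 - 1/(-10 + R²) (t(R) = 6 - 1/(R² + 5*(-2)) = 6 - 1/(R² - 10) = 6 - 1/(-10 + R²))
(t(l(5)) - 26)² = ((-61 + 6*(1 + 5)²)/(-10 + (1 + 5)²) - 26)² = ((-61 + 6*6²)/(-10 + 6²) - 26)² = ((-61 + 6*36)/(-10 + 36) - 26)² = ((-61 + 216)/26 - 26)² = ((1/26)*155 - 26)² = (155/26 - 26)² = (-521/26)² = 271441/676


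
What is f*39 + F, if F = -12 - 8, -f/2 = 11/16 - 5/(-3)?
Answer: -1629/8 ≈ -203.63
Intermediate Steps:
f = -113/24 (f = -2*(11/16 - 5/(-3)) = -2*(11*(1/16) - 5*(-1/3)) = -2*(11/16 + 5/3) = -2*113/48 = -113/24 ≈ -4.7083)
F = -20
f*39 + F = -113/24*39 - 20 = -1469/8 - 20 = -1629/8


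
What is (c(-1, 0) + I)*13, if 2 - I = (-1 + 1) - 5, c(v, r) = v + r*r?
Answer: 78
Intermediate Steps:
c(v, r) = v + r²
I = 7 (I = 2 - ((-1 + 1) - 5) = 2 - (0 - 5) = 2 - 1*(-5) = 2 + 5 = 7)
(c(-1, 0) + I)*13 = ((-1 + 0²) + 7)*13 = ((-1 + 0) + 7)*13 = (-1 + 7)*13 = 6*13 = 78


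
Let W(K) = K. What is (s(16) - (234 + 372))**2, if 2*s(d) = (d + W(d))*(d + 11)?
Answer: 30276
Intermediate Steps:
s(d) = d*(11 + d) (s(d) = ((d + d)*(d + 11))/2 = ((2*d)*(11 + d))/2 = (2*d*(11 + d))/2 = d*(11 + d))
(s(16) - (234 + 372))**2 = (16*(11 + 16) - (234 + 372))**2 = (16*27 - 1*606)**2 = (432 - 606)**2 = (-174)**2 = 30276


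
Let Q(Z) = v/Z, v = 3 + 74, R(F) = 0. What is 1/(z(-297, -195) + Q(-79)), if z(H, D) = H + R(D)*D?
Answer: -79/23540 ≈ -0.0033560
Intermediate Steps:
v = 77
Q(Z) = 77/Z
z(H, D) = H (z(H, D) = H + 0*D = H + 0 = H)
1/(z(-297, -195) + Q(-79)) = 1/(-297 + 77/(-79)) = 1/(-297 + 77*(-1/79)) = 1/(-297 - 77/79) = 1/(-23540/79) = -79/23540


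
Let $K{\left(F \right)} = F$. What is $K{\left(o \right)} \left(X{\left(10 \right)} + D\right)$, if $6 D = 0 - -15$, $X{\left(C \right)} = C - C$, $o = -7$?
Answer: $- \frac{35}{2} \approx -17.5$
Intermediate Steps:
$X{\left(C \right)} = 0$
$D = \frac{5}{2}$ ($D = \frac{0 - -15}{6} = \frac{0 + 15}{6} = \frac{1}{6} \cdot 15 = \frac{5}{2} \approx 2.5$)
$K{\left(o \right)} \left(X{\left(10 \right)} + D\right) = - 7 \left(0 + \frac{5}{2}\right) = \left(-7\right) \frac{5}{2} = - \frac{35}{2}$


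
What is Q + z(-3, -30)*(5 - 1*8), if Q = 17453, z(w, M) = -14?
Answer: 17495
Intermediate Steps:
Q + z(-3, -30)*(5 - 1*8) = 17453 - 14*(5 - 1*8) = 17453 - 14*(5 - 8) = 17453 - 14*(-3) = 17453 + 42 = 17495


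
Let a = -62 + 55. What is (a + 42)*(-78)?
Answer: -2730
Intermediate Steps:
a = -7
(a + 42)*(-78) = (-7 + 42)*(-78) = 35*(-78) = -2730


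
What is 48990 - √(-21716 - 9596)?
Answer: 48990 - 4*I*√1957 ≈ 48990.0 - 176.95*I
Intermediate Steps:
48990 - √(-21716 - 9596) = 48990 - √(-31312) = 48990 - 4*I*√1957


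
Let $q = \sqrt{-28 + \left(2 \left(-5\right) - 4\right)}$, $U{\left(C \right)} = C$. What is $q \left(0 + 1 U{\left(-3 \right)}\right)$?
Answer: $- 3 i \sqrt{42} \approx - 19.442 i$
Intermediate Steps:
$q = i \sqrt{42}$ ($q = \sqrt{-28 - 14} = \sqrt{-42} = i \sqrt{42} \approx 6.4807 i$)
$q \left(0 + 1 U{\left(-3 \right)}\right) = i \sqrt{42} \left(0 + 1 \left(-3\right)\right) = i \sqrt{42} \left(0 - 3\right) = i \sqrt{42} \left(-3\right) = - 3 i \sqrt{42}$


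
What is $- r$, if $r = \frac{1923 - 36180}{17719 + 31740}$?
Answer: $\frac{34257}{49459} \approx 0.69263$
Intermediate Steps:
$r = - \frac{34257}{49459} \approx -0.69263$
$- r = \left(-1\right) \left(- \frac{34257}{49459}\right) = \frac{34257}{49459}$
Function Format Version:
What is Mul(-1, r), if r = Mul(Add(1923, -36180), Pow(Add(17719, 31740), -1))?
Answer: Rational(34257, 49459) ≈ 0.69263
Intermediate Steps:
r = Rational(-34257, 49459) (r = Mul(-34257, Pow(49459, -1)) = Mul(-34257, Rational(1, 49459)) = Rational(-34257, 49459) ≈ -0.69263)
Mul(-1, r) = Mul(-1, Rational(-34257, 49459)) = Rational(34257, 49459)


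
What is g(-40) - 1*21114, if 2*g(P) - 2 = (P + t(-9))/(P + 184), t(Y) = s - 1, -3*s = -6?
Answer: -2026861/96 ≈ -21113.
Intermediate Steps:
s = 2 (s = -1/3*(-6) = 2)
t(Y) = 1 (t(Y) = 2 - 1 = 1)
g(P) = 1 + (1 + P)/(2*(184 + P)) (g(P) = 1 + ((P + 1)/(P + 184))/2 = 1 + ((1 + P)/(184 + P))/2 = 1 + (1 + P)/(2*(184 + P)))
g(-40) - 1*21114 = 3*(123 - 40)/(2*(184 - 40)) - 1*21114 = (3/2)*83/144 - 21114 = (3/2)*(1/144)*83 - 21114 = 83/96 - 21114 = -2026861/96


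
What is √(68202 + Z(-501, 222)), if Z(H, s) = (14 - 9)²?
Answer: √68227 ≈ 261.20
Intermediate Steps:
Z(H, s) = 25 (Z(H, s) = 5² = 25)
√(68202 + Z(-501, 222)) = √(68202 + 25) = √68227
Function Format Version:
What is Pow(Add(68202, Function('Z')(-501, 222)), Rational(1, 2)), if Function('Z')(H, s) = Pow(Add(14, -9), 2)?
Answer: Pow(68227, Rational(1, 2)) ≈ 261.20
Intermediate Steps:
Function('Z')(H, s) = 25 (Function('Z')(H, s) = Pow(5, 2) = 25)
Pow(Add(68202, Function('Z')(-501, 222)), Rational(1, 2)) = Pow(Add(68202, 25), Rational(1, 2)) = Pow(68227, Rational(1, 2))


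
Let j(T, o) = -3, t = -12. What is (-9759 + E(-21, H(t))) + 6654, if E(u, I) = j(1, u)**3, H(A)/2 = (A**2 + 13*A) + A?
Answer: -3132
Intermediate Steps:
H(A) = 2*A**2 + 28*A (H(A) = 2*((A**2 + 13*A) + A) = 2*(A**2 + 14*A) = 2*A**2 + 28*A)
E(u, I) = -27 (E(u, I) = (-3)**3 = -27)
(-9759 + E(-21, H(t))) + 6654 = (-9759 - 27) + 6654 = -9786 + 6654 = -3132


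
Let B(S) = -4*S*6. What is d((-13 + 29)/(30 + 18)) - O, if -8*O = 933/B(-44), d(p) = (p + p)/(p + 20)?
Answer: 24603/171776 ≈ 0.14323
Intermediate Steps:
B(S) = -24*S
d(p) = 2*p/(20 + p) (d(p) = (2*p)/(20 + p) = 2*p/(20 + p))
O = -311/2816 (O = -933/(8*((-24*(-44)))) = -933/(8*1056) = -⅛*311/352 = -311/2816 ≈ -0.11044)
d((-13 + 29)/(30 + 18)) - O = 2*((-13 + 29)/(30 + 18))/(20 + (-13 + 29)/(30 + 18)) - 1*(-311/2816) = 2*(16/48)/(20 + 16/48) + 311/2816 = 2*(16*(1/48))/(20 + 16*(1/48)) + 311/2816 = 2*(⅓)/(20 + ⅓) + 311/2816 = 2*(⅓)/(61/3) + 311/2816 = 2*(⅓)*(3/61) + 311/2816 = 2/61 + 311/2816 = 24603/171776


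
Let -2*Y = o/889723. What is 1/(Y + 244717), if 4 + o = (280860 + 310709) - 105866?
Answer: 1779446/435460201083 ≈ 4.0864e-6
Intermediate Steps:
o = 485699 (o = -4 + ((280860 + 310709) - 105866) = -4 + (591569 - 105866) = -4 + 485703 = 485699)
Y = -485699/1779446 (Y = -485699/(2*889723) = -½*485699/889723 = -485699/1779446 ≈ -0.27295)
1/(Y + 244717) = 1/(-485699/1779446 + 244717) = 1/(435460201083/1779446) = 1779446/435460201083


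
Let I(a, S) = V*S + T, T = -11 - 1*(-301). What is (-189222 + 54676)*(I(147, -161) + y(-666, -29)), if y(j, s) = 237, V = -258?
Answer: -5659677490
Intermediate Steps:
T = 290 (T = -11 + 301 = 290)
I(a, S) = 290 - 258*S (I(a, S) = -258*S + 290 = 290 - 258*S)
(-189222 + 54676)*(I(147, -161) + y(-666, -29)) = (-189222 + 54676)*((290 - 258*(-161)) + 237) = -134546*((290 + 41538) + 237) = -134546*(41828 + 237) = -134546*42065 = -5659677490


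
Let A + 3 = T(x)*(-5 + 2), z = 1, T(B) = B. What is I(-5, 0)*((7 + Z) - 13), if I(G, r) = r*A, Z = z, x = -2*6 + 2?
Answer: 0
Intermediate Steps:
x = -10 (x = -12 + 2 = -10)
Z = 1
A = 27 (A = -3 - 10*(-5 + 2) = -3 - 10*(-3) = -3 + 30 = 27)
I(G, r) = 27*r (I(G, r) = r*27 = 27*r)
I(-5, 0)*((7 + Z) - 13) = (27*0)*((7 + 1) - 13) = 0*(8 - 13) = 0*(-5) = 0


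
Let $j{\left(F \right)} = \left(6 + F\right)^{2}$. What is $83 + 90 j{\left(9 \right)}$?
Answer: $20333$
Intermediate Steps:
$83 + 90 j{\left(9 \right)} = 83 + 90 \left(6 + 9\right)^{2} = 83 + 90 \cdot 15^{2} = 83 + 90 \cdot 225 = 83 + 20250 = 20333$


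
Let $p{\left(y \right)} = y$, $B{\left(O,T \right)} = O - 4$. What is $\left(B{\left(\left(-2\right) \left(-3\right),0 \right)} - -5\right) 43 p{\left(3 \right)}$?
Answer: $903$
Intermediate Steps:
$B{\left(O,T \right)} = -4 + O$ ($B{\left(O,T \right)} = O - 4 = -4 + O$)
$\left(B{\left(\left(-2\right) \left(-3\right),0 \right)} - -5\right) 43 p{\left(3 \right)} = \left(\left(-4 - -6\right) - -5\right) 43 \cdot 3 = \left(\left(-4 + 6\right) + 5\right) 43 \cdot 3 = \left(2 + 5\right) 43 \cdot 3 = 7 \cdot 43 \cdot 3 = 301 \cdot 3 = 903$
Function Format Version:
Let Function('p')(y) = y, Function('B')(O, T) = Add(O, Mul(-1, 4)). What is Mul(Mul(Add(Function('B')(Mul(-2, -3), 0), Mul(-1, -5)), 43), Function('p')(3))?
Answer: 903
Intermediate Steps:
Function('B')(O, T) = Add(-4, O) (Function('B')(O, T) = Add(O, -4) = Add(-4, O))
Mul(Mul(Add(Function('B')(Mul(-2, -3), 0), Mul(-1, -5)), 43), Function('p')(3)) = Mul(Mul(Add(Add(-4, Mul(-2, -3)), Mul(-1, -5)), 43), 3) = Mul(Mul(Add(Add(-4, 6), 5), 43), 3) = Mul(Mul(Add(2, 5), 43), 3) = Mul(Mul(7, 43), 3) = Mul(301, 3) = 903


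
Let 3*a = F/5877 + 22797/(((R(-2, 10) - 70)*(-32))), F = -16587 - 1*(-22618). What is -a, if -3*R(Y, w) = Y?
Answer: -442076243/117351936 ≈ -3.7671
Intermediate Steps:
R(Y, w) = -Y/3
F = 6031 (F = -16587 + 22618 = 6031)
a = 442076243/117351936 (a = (6031/5877 + 22797/(((-1/3*(-2) - 70)*(-32))))/3 = (6031*(1/5877) + 22797/(((2/3 - 70)*(-32))))/3 = (6031/5877 + 22797/((-208/3*(-32))))/3 = (6031/5877 + 22797/(6656/3))/3 = (6031/5877 + 22797*(3/6656))/3 = (6031/5877 + 68391/6656)/3 = (1/3)*(442076243/39117312) = 442076243/117351936 ≈ 3.7671)
-a = -1*442076243/117351936 = -442076243/117351936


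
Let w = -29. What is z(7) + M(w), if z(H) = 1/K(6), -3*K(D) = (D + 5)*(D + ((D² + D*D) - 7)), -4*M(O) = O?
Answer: 22637/3124 ≈ 7.2462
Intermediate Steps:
M(O) = -O/4
K(D) = -(5 + D)*(-7 + D + 2*D²)/3 (K(D) = -(D + 5)*(D + ((D² + D*D) - 7))/3 = -(5 + D)*(D + ((D² + D²) - 7))/3 = -(5 + D)*(D + (2*D² - 7))/3 = -(5 + D)*(D + (-7 + 2*D²))/3 = -(5 + D)*(-7 + D + 2*D²)/3)
z(H) = -3/781 (z(H) = 1/(35/3 - 11/3*6² - ⅔*6³ + (⅔)*6) = 1/(35/3 - 11/3*36 - ⅔*216 + 4) = 1/(35/3 - 132 - 144 + 4) = 1/(-781/3) = -3/781)
z(7) + M(w) = -3/781 - ¼*(-29) = -3/781 + 29/4 = 22637/3124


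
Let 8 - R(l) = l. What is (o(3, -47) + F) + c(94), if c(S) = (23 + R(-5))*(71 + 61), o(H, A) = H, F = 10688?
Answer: 15443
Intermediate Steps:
R(l) = 8 - l
c(S) = 4752 (c(S) = (23 + (8 - 1*(-5)))*(71 + 61) = (23 + (8 + 5))*132 = (23 + 13)*132 = 36*132 = 4752)
(o(3, -47) + F) + c(94) = (3 + 10688) + 4752 = 10691 + 4752 = 15443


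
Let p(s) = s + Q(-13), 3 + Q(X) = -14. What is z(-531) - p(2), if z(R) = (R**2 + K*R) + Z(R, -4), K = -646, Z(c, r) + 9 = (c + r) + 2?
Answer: 624460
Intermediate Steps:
Z(c, r) = -7 + c + r (Z(c, r) = -9 + ((c + r) + 2) = -9 + (2 + c + r) = -7 + c + r)
Q(X) = -17 (Q(X) = -3 - 14 = -17)
z(R) = -11 + R**2 - 645*R (z(R) = (R**2 - 646*R) + (-7 + R - 4) = (R**2 - 646*R) + (-11 + R) = -11 + R**2 - 645*R)
p(s) = -17 + s (p(s) = s - 17 = -17 + s)
z(-531) - p(2) = (-11 + (-531)**2 - 645*(-531)) - (-17 + 2) = (-11 + 281961 + 342495) - 1*(-15) = 624445 + 15 = 624460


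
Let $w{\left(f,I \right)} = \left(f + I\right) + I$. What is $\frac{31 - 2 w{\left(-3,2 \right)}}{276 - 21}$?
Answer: $\frac{29}{255} \approx 0.11373$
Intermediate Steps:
$w{\left(f,I \right)} = f + 2 I$ ($w{\left(f,I \right)} = \left(I + f\right) + I = f + 2 I$)
$\frac{31 - 2 w{\left(-3,2 \right)}}{276 - 21} = \frac{31 - 2 \left(-3 + 2 \cdot 2\right)}{276 - 21} = \frac{31 - 2 \left(-3 + 4\right)}{255} = \left(31 - 2\right) \frac{1}{255} = 29 \cdot \frac{1}{255} = \frac{29}{255}$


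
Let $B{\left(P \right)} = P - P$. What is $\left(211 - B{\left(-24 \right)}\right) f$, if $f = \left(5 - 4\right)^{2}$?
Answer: $211$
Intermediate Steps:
$B{\left(P \right)} = 0$
$f = 1$ ($f = 1^{2} = 1$)
$\left(211 - B{\left(-24 \right)}\right) f = \left(211 - 0\right) 1 = \left(211 + 0\right) 1 = 211 \cdot 1 = 211$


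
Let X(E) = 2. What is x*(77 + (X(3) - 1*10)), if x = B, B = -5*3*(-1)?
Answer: 1035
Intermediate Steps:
B = 15 (B = -15*(-1) = 15)
x = 15
x*(77 + (X(3) - 1*10)) = 15*(77 + (2 - 1*10)) = 15*(77 + (2 - 10)) = 15*(77 - 8) = 15*69 = 1035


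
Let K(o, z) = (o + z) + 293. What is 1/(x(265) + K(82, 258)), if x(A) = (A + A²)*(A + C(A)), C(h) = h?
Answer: 1/37360333 ≈ 2.6766e-8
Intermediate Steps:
K(o, z) = 293 + o + z
x(A) = 2*A*(A + A²) (x(A) = (A + A²)*(A + A) = (A + A²)*(2*A) = 2*A*(A + A²))
1/(x(265) + K(82, 258)) = 1/(2*265²*(1 + 265) + (293 + 82 + 258)) = 1/(2*70225*266 + 633) = 1/(37359700 + 633) = 1/37360333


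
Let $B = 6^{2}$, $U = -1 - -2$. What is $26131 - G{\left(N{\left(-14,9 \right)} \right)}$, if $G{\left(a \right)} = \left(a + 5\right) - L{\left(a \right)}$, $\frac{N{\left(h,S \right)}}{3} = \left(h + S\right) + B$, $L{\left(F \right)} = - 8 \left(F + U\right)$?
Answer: $25281$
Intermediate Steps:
$U = 1$ ($U = -1 + 2 = 1$)
$B = 36$
$L{\left(F \right)} = -8 - 8 F$ ($L{\left(F \right)} = - 8 \left(F + 1\right) = - 8 \left(1 + F\right) = -8 - 8 F$)
$N{\left(h,S \right)} = 108 + 3 S + 3 h$ ($N{\left(h,S \right)} = 3 \left(\left(h + S\right) + 36\right) = 3 \left(\left(S + h\right) + 36\right) = 3 \left(36 + S + h\right) = 108 + 3 S + 3 h$)
$G{\left(a \right)} = 13 + 9 a$ ($G{\left(a \right)} = \left(a + 5\right) - \left(-8 - 8 a\right) = \left(5 + a\right) + \left(8 + 8 a\right) = 13 + 9 a$)
$26131 - G{\left(N{\left(-14,9 \right)} \right)} = 26131 - \left(13 + 9 \left(108 + 3 \cdot 9 + 3 \left(-14\right)\right)\right) = 26131 - \left(13 + 9 \left(108 + 27 - 42\right)\right) = 26131 - \left(13 + 9 \cdot 93\right) = 26131 - \left(13 + 837\right) = 26131 - 850 = 25281$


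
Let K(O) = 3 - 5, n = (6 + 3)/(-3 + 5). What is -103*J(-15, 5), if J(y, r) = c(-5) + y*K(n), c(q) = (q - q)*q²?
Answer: -3090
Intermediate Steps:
n = 9/2 ≈ 4.5000
c(q) = 0 (c(q) = 0*q² = 0)
K(O) = -2
J(y, r) = -2*y (J(y, r) = 0 + y*(-2) = 0 - 2*y = -2*y)
-103*J(-15, 5) = -(-206)*(-15) = -103*30 = -3090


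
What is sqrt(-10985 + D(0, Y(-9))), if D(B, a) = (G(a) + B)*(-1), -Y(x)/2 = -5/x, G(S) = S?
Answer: I*sqrt(98855)/3 ≈ 104.8*I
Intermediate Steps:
Y(x) = 10/x (Y(x) = -(-10)/x = 10/x)
D(B, a) = -B - a (D(B, a) = (a + B)*(-1) = (B + a)*(-1) = -B - a)
sqrt(-10985 + D(0, Y(-9))) = sqrt(-10985 + (-1*0 - 10/(-9))) = sqrt(-10985 + (0 - 10*(-1)/9)) = sqrt(-10985 + (0 - 1*(-10/9))) = sqrt(-10985 + (0 + 10/9)) = sqrt(-10985 + 10/9) = sqrt(-98855/9) = I*sqrt(98855)/3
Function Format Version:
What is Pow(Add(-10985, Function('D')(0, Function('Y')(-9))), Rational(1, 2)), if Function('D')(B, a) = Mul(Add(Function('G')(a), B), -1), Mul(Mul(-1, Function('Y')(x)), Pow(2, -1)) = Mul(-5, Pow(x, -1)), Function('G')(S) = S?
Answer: Mul(Rational(1, 3), I, Pow(98855, Rational(1, 2))) ≈ Mul(104.80, I)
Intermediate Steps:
Function('Y')(x) = Mul(10, Pow(x, -1)) (Function('Y')(x) = Mul(-2, Mul(-5, Pow(x, -1))) = Mul(10, Pow(x, -1)))
Function('D')(B, a) = Add(Mul(-1, B), Mul(-1, a)) (Function('D')(B, a) = Mul(Add(a, B), -1) = Mul(Add(B, a), -1) = Add(Mul(-1, B), Mul(-1, a)))
Pow(Add(-10985, Function('D')(0, Function('Y')(-9))), Rational(1, 2)) = Pow(Add(-10985, Add(Mul(-1, 0), Mul(-1, Mul(10, Pow(-9, -1))))), Rational(1, 2)) = Pow(Add(-10985, Add(0, Mul(-1, Mul(10, Rational(-1, 9))))), Rational(1, 2)) = Pow(Add(-10985, Add(0, Mul(-1, Rational(-10, 9)))), Rational(1, 2)) = Pow(Add(-10985, Add(0, Rational(10, 9))), Rational(1, 2)) = Pow(Add(-10985, Rational(10, 9)), Rational(1, 2)) = Pow(Rational(-98855, 9), Rational(1, 2)) = Mul(Rational(1, 3), I, Pow(98855, Rational(1, 2)))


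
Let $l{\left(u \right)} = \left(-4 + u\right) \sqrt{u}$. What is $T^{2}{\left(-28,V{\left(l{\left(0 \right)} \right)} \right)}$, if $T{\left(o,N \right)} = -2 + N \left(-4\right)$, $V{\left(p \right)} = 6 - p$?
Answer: $676$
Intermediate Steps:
$l{\left(u \right)} = \sqrt{u} \left(-4 + u\right)$
$T{\left(o,N \right)} = -2 - 4 N$
$T^{2}{\left(-28,V{\left(l{\left(0 \right)} \right)} \right)} = \left(-2 - 4 \left(6 - \sqrt{0} \left(-4 + 0\right)\right)\right)^{2} = \left(-2 - 4 \left(6 - 0 \left(-4\right)\right)\right)^{2} = \left(-2 - 4 \left(6 - 0\right)\right)^{2} = \left(-2 - 4 \left(6 + 0\right)\right)^{2} = \left(-2 - 24\right)^{2} = \left(-26\right)^{2} = 676$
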